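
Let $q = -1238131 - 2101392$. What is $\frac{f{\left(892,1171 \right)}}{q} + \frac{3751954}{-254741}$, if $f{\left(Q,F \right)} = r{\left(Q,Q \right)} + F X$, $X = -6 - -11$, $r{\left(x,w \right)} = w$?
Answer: $- \frac{12531455415469}{850713428543} \approx -14.731$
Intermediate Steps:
$X = 5$ ($X = -6 + 11 = 5$)
$f{\left(Q,F \right)} = Q + 5 F$ ($f{\left(Q,F \right)} = Q + F 5 = Q + 5 F$)
$q = -3339523$ ($q = -1238131 - 2101392 = -3339523$)
$\frac{f{\left(892,1171 \right)}}{q} + \frac{3751954}{-254741} = \frac{892 + 5 \cdot 1171}{-3339523} + \frac{3751954}{-254741} = \left(892 + 5855\right) \left(- \frac{1}{3339523}\right) + 3751954 \left(- \frac{1}{254741}\right) = 6747 \left(- \frac{1}{3339523}\right) - \frac{3751954}{254741} = - \frac{6747}{3339523} - \frac{3751954}{254741} = - \frac{12531455415469}{850713428543}$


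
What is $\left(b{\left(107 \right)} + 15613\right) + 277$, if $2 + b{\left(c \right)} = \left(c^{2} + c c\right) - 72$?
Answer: $38714$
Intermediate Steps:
$b{\left(c \right)} = -74 + 2 c^{2}$ ($b{\left(c \right)} = -2 - \left(72 - c^{2} - c c\right) = -2 + \left(\left(c^{2} + c^{2}\right) - 72\right) = -2 + \left(2 c^{2} - 72\right) = -2 + \left(-72 + 2 c^{2}\right) = -74 + 2 c^{2}$)
$\left(b{\left(107 \right)} + 15613\right) + 277 = \left(\left(-74 + 2 \cdot 107^{2}\right) + 15613\right) + 277 = \left(\left(-74 + 2 \cdot 11449\right) + 15613\right) + 277 = \left(\left(-74 + 22898\right) + 15613\right) + 277 = \left(22824 + 15613\right) + 277 = 38437 + 277 = 38714$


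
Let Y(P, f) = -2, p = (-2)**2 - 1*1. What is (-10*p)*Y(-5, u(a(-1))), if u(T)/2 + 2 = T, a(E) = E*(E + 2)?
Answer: 60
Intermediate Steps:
a(E) = E*(2 + E)
p = 3 (p = 4 - 1 = 3)
u(T) = -4 + 2*T
(-10*p)*Y(-5, u(a(-1))) = -10*3*(-2) = -30*(-2) = 60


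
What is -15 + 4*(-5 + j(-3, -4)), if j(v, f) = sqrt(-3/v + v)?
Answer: -35 + 4*I*sqrt(2) ≈ -35.0 + 5.6569*I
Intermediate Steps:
j(v, f) = sqrt(v - 3/v)
-15 + 4*(-5 + j(-3, -4)) = -15 + 4*(-5 + sqrt(-3 - 3/(-3))) = -15 + 4*(-5 + sqrt(-3 - 3*(-1/3))) = -15 + 4*(-5 + sqrt(-3 + 1)) = -15 + 4*(-5 + sqrt(-2)) = -15 + 4*(-5 + I*sqrt(2)) = -15 + (-20 + 4*I*sqrt(2)) = -35 + 4*I*sqrt(2)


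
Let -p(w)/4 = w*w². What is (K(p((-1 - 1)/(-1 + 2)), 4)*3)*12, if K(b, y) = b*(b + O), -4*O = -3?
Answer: 37728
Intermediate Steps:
O = ¾ (O = -¼*(-3) = ¾ ≈ 0.75000)
p(w) = -4*w³ (p(w) = -4*w*w² = -4*w³)
K(b, y) = b*(¾ + b) (K(b, y) = b*(b + ¾) = b*(¾ + b))
(K(p((-1 - 1)/(-1 + 2)), 4)*3)*12 = (((-4*(-1 - 1)³/(-1 + 2)³)*(3 + 4*(-4*(-1 - 1)³/(-1 + 2)³))/4)*3)*12 = (((-4*(-2/1)³)*(3 + 4*(-4*(-2/1)³))/4)*3)*12 = (((-4*(-2*1)³)*(3 + 4*(-4*(-2*1)³))/4)*3)*12 = (((-4*(-2)³)*(3 + 4*(-4*(-2)³))/4)*3)*12 = (((-4*(-8))*(3 + 4*(-4*(-8)))/4)*3)*12 = (((¼)*32*(3 + 4*32))*3)*12 = (((¼)*32*(3 + 128))*3)*12 = (((¼)*32*131)*3)*12 = (1048*3)*12 = 3144*12 = 37728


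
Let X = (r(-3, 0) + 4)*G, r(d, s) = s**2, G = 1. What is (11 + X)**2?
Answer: 225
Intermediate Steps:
X = 4 (X = (0**2 + 4)*1 = (0 + 4)*1 = 4*1 = 4)
(11 + X)**2 = (11 + 4)**2 = 15**2 = 225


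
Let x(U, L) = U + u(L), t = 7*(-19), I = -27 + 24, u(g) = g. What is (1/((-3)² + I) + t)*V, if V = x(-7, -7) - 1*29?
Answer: 34271/6 ≈ 5711.8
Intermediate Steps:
I = -3
t = -133
x(U, L) = L + U (x(U, L) = U + L = L + U)
V = -43 (V = (-7 - 7) - 1*29 = -14 - 29 = -43)
(1/((-3)² + I) + t)*V = (1/((-3)² - 3) - 133)*(-43) = (1/(9 - 3) - 133)*(-43) = (1/6 - 133)*(-43) = (⅙ - 133)*(-43) = -797/6*(-43) = 34271/6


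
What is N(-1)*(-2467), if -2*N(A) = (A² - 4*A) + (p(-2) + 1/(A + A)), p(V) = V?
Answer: 12335/4 ≈ 3083.8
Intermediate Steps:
N(A) = 1 + 2*A - A²/2 - 1/(4*A) (N(A) = -((A² - 4*A) + (-2 + 1/(A + A)))/2 = -((A² - 4*A) + (-2 + 1/(2*A)))/2 = -(-2 + A² + 1/(2*A) - 4*A)/2 = 1 + 2*A - A²/2 - 1/(4*A))
N(-1)*(-2467) = (1 + 2*(-1) - ½*(-1)² - ¼/(-1))*(-2467) = (1 - 2 - ½*1 - ¼*(-1))*(-2467) = (1 - 2 - ½ + ¼)*(-2467) = -5/4*(-2467) = 12335/4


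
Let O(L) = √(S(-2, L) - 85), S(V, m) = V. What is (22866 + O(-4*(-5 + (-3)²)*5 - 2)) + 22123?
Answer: 44989 + I*√87 ≈ 44989.0 + 9.3274*I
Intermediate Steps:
O(L) = I*√87 (O(L) = √(-2 - 85) = √(-87) = I*√87)
(22866 + O(-4*(-5 + (-3)²)*5 - 2)) + 22123 = (22866 + I*√87) + 22123 = 44989 + I*√87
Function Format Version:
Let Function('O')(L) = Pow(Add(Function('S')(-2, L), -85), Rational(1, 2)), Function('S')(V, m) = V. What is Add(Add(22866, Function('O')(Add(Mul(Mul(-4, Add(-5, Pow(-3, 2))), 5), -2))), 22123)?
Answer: Add(44989, Mul(I, Pow(87, Rational(1, 2)))) ≈ Add(44989., Mul(9.3274, I))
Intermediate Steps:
Function('O')(L) = Mul(I, Pow(87, Rational(1, 2))) (Function('O')(L) = Pow(Add(-2, -85), Rational(1, 2)) = Pow(-87, Rational(1, 2)) = Mul(I, Pow(87, Rational(1, 2))))
Add(Add(22866, Function('O')(Add(Mul(Mul(-4, Add(-5, Pow(-3, 2))), 5), -2))), 22123) = Add(Add(22866, Mul(I, Pow(87, Rational(1, 2)))), 22123) = Add(44989, Mul(I, Pow(87, Rational(1, 2))))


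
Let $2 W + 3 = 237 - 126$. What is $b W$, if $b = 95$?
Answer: $5130$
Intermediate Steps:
$W = 54$ ($W = - \frac{3}{2} + \frac{237 - 126}{2} = - \frac{3}{2} + \frac{1}{2} \cdot 111 = - \frac{3}{2} + \frac{111}{2} = 54$)
$b W = 95 \cdot 54 = 5130$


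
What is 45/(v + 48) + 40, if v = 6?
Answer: 245/6 ≈ 40.833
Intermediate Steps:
45/(v + 48) + 40 = 45/(6 + 48) + 40 = 45/54 + 40 = (1/54)*45 + 40 = 5/6 + 40 = 245/6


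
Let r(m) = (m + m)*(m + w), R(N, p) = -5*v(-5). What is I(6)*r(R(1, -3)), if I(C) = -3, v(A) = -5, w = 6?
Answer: -4650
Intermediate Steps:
R(N, p) = 25 (R(N, p) = -5*(-5) = 25)
r(m) = 2*m*(6 + m) (r(m) = (m + m)*(m + 6) = (2*m)*(6 + m) = 2*m*(6 + m))
I(6)*r(R(1, -3)) = -6*25*(6 + 25) = -6*25*31 = -3*1550 = -4650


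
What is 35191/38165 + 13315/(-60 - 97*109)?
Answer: -133981072/405808445 ≈ -0.33016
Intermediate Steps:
35191/38165 + 13315/(-60 - 97*109) = 35191*(1/38165) + 13315/(-60 - 10573) = 35191/38165 + 13315/(-10633) = 35191/38165 + 13315*(-1/10633) = 35191/38165 - 13315/10633 = -133981072/405808445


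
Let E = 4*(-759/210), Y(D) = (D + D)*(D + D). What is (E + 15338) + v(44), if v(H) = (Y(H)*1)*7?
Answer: 2433604/35 ≈ 69532.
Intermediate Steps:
Y(D) = 4*D² (Y(D) = (2*D)*(2*D) = 4*D²)
v(H) = 28*H² (v(H) = ((4*H²)*1)*7 = (4*H²)*7 = 28*H²)
E = -506/35 (E = 4*(-759*1/210) = 4*(-253/70) = -506/35 ≈ -14.457)
(E + 15338) + v(44) = (-506/35 + 15338) + 28*44² = 536324/35 + 28*1936 = 536324/35 + 54208 = 2433604/35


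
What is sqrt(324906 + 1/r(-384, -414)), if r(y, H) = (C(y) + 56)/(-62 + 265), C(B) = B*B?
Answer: 5*sqrt(70698864064714)/73756 ≈ 570.00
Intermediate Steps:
C(B) = B**2
r(y, H) = 8/29 + y**2/203 (r(y, H) = (y**2 + 56)/(-62 + 265) = (56 + y**2)/203 = (56 + y**2)*(1/203) = 8/29 + y**2/203)
sqrt(324906 + 1/r(-384, -414)) = sqrt(324906 + 1/(8/29 + (1/203)*(-384)**2)) = sqrt(324906 + 1/(8/29 + (1/203)*147456)) = sqrt(324906 + 1/(8/29 + 147456/203)) = sqrt(324906 + 1/(147512/203)) = sqrt(324906 + 203/147512) = sqrt(47927534075/147512) = 5*sqrt(70698864064714)/73756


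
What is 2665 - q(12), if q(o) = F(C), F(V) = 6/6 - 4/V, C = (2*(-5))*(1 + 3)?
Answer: 26639/10 ≈ 2663.9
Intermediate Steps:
C = -40 (C = -10*4 = -40)
F(V) = 1 - 4/V (F(V) = 6*(⅙) - 4/V = 1 - 4/V)
q(o) = 11/10 (q(o) = (-4 - 40)/(-40) = -1/40*(-44) = 11/10)
2665 - q(12) = 2665 - 1*11/10 = 2665 - 11/10 = 26639/10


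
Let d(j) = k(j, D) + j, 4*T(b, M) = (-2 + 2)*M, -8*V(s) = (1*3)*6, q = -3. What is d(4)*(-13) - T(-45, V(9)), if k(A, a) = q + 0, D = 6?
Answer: -13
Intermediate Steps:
V(s) = -9/4 (V(s) = -1*3*6/8 = -3*6/8 = -⅛*18 = -9/4)
T(b, M) = 0 (T(b, M) = ((-2 + 2)*M)/4 = (0*M)/4 = (¼)*0 = 0)
k(A, a) = -3 (k(A, a) = -3 + 0 = -3)
d(j) = -3 + j
d(4)*(-13) - T(-45, V(9)) = (-3 + 4)*(-13) - 1*0 = 1*(-13) + 0 = -13 + 0 = -13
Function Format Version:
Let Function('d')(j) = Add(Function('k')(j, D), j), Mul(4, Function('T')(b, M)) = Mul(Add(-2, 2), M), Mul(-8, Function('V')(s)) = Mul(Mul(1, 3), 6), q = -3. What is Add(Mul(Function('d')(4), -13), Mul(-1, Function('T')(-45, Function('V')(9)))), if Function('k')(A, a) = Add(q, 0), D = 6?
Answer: -13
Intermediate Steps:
Function('V')(s) = Rational(-9, 4) (Function('V')(s) = Mul(Rational(-1, 8), Mul(Mul(1, 3), 6)) = Mul(Rational(-1, 8), Mul(3, 6)) = Mul(Rational(-1, 8), 18) = Rational(-9, 4))
Function('T')(b, M) = 0 (Function('T')(b, M) = Mul(Rational(1, 4), Mul(Add(-2, 2), M)) = Mul(Rational(1, 4), Mul(0, M)) = Mul(Rational(1, 4), 0) = 0)
Function('k')(A, a) = -3 (Function('k')(A, a) = Add(-3, 0) = -3)
Function('d')(j) = Add(-3, j)
Add(Mul(Function('d')(4), -13), Mul(-1, Function('T')(-45, Function('V')(9)))) = Add(Mul(Add(-3, 4), -13), Mul(-1, 0)) = Add(Mul(1, -13), 0) = Add(-13, 0) = -13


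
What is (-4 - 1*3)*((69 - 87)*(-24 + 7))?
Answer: -2142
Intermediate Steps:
(-4 - 1*3)*((69 - 87)*(-24 + 7)) = (-4 - 3)*(-18*(-17)) = -7*306 = -2142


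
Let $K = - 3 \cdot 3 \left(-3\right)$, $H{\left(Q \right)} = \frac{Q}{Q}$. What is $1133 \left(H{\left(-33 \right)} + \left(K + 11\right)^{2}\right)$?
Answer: $1637185$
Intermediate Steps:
$H{\left(Q \right)} = 1$
$K = 27$ ($K = \left(-3\right) \left(-9\right) = 27$)
$1133 \left(H{\left(-33 \right)} + \left(K + 11\right)^{2}\right) = 1133 \left(1 + \left(27 + 11\right)^{2}\right) = 1133 \left(1 + 38^{2}\right) = 1133 \left(1 + 1444\right) = 1133 \cdot 1445 = 1637185$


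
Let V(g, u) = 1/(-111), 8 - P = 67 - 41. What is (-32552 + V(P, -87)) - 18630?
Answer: -5681203/111 ≈ -51182.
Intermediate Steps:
P = -18 (P = 8 - (67 - 41) = 8 - 1*26 = 8 - 26 = -18)
V(g, u) = -1/111
(-32552 + V(P, -87)) - 18630 = (-32552 - 1/111) - 18630 = -3613273/111 - 18630 = -5681203/111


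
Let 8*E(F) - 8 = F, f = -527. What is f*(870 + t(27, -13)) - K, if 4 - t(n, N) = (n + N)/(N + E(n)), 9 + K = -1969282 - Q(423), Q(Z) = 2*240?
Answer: 104073913/69 ≈ 1.5083e+6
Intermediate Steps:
E(F) = 1 + F/8
Q(Z) = 480
K = -1969771 (K = -9 + (-1969282 - 1*480) = -9 + (-1969282 - 480) = -9 - 1969762 = -1969771)
t(n, N) = 4 - (N + n)/(1 + N + n/8) (t(n, N) = 4 - (n + N)/(N + (1 + n/8)) = 4 - (N + n)/(1 + N + n/8))
f*(870 + t(27, -13)) - K = -527*(870 + 4*(8 - 1*27 + 6*(-13))/(8 + 27 + 8*(-13))) - 1*(-1969771) = -527*(870 + 4*(8 - 27 - 78)/(8 + 27 - 104)) + 1969771 = -527*(870 + 4*(-97)/(-69)) + 1969771 = -527*(870 + 4*(-1/69)*(-97)) + 1969771 = -527*(870 + 388/69) + 1969771 = -527*60418/69 + 1969771 = -31840286/69 + 1969771 = 104073913/69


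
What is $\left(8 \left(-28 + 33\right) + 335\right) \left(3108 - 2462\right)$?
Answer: $242250$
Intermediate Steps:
$\left(8 \left(-28 + 33\right) + 335\right) \left(3108 - 2462\right) = \left(8 \cdot 5 + 335\right) 646 = \left(40 + 335\right) 646 = 375 \cdot 646 = 242250$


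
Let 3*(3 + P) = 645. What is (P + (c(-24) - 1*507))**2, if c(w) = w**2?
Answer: 78961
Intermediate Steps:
P = 212 (P = -3 + (1/3)*645 = -3 + 215 = 212)
(P + (c(-24) - 1*507))**2 = (212 + ((-24)**2 - 1*507))**2 = (212 + (576 - 507))**2 = (212 + 69)**2 = 281**2 = 78961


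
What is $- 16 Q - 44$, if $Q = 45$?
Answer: $-764$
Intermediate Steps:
$- 16 Q - 44 = \left(-16\right) 45 - 44 = -720 - 44 = -764$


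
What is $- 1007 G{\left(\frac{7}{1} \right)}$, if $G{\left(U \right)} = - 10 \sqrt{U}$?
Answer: $10070 \sqrt{7} \approx 26643.0$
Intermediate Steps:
$- 1007 G{\left(\frac{7}{1} \right)} = - 1007 \left(- 10 \sqrt{\frac{7}{1}}\right) = - 1007 \left(- 10 \sqrt{7 \cdot 1}\right) = - 1007 \left(- 10 \sqrt{7}\right) = 10070 \sqrt{7}$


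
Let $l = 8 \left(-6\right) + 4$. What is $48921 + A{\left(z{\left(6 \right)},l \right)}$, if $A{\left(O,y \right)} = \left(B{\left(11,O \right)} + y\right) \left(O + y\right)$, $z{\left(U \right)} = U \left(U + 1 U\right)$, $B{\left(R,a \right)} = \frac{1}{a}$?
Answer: $\frac{858409}{18} \approx 47689.0$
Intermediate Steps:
$z{\left(U \right)} = 2 U^{2}$ ($z{\left(U \right)} = U \left(U + U\right) = U 2 U = 2 U^{2}$)
$l = -44$ ($l = -48 + 4 = -44$)
$A{\left(O,y \right)} = \left(O + y\right) \left(y + \frac{1}{O}\right)$ ($A{\left(O,y \right)} = \left(\frac{1}{O} + y\right) \left(O + y\right) = \left(y + \frac{1}{O}\right) \left(O + y\right) = \left(O + y\right) \left(y + \frac{1}{O}\right)$)
$48921 + A{\left(z{\left(6 \right)},l \right)} = 48921 + \left(1 + \left(-44\right)^{2} + 2 \cdot 6^{2} \left(-44\right) - \frac{44}{2 \cdot 6^{2}}\right) = 48921 + \left(1 + 1936 + 2 \cdot 36 \left(-44\right) - \frac{44}{2 \cdot 36}\right) = 48921 + \left(1 + 1936 + 72 \left(-44\right) - \frac{44}{72}\right) = 48921 + \left(1 + 1936 - 3168 - \frac{11}{18}\right) = 48921 - \frac{22169}{18} = \frac{858409}{18}$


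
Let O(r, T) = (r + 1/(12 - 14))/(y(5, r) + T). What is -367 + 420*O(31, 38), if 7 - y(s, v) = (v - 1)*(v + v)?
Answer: -45261/121 ≈ -374.06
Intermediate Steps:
y(s, v) = 7 - 2*v*(-1 + v) (y(s, v) = 7 - (v - 1)*(v + v) = 7 - (-1 + v)*2*v = 7 - 2*v*(-1 + v))
O(r, T) = (-1/2 + r)/(7 + T - 2*r**2 + 2*r) (O(r, T) = (r + 1/(12 - 14))/((7 - 2*r**2 + 2*r) + T) = (r + 1/(-2))/(7 + T - 2*r**2 + 2*r) = (r - 1/2)/(7 + T - 2*r**2 + 2*r) = (-1/2 + r)/(7 + T - 2*r**2 + 2*r))
-367 + 420*O(31, 38) = -367 + 420*((-1/2 + 31)/(7 + 38 - 2*31**2 + 2*31)) = -367 + 420*((61/2)/(7 + 38 - 2*961 + 62)) = -367 + 420*((61/2)/(7 + 38 - 1922 + 62)) = -367 + 420*((61/2)/(-1815)) = -367 + 420*(-1/1815*61/2) = -367 + 420*(-61/3630) = -367 - 854/121 = -45261/121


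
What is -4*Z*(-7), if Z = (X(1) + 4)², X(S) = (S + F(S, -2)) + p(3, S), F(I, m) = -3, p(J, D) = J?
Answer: 700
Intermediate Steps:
X(S) = S (X(S) = (S - 3) + 3 = (-3 + S) + 3 = S)
Z = 25 (Z = (1 + 4)² = 5² = 25)
-4*Z*(-7) = -4*25*(-7) = -100*(-7) = 700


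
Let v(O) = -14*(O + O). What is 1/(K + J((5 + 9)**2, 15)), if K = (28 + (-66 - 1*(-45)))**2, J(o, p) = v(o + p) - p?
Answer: -1/5874 ≈ -0.00017024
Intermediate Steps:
v(O) = -28*O
J(o, p) = -29*p - 28*o (J(o, p) = -28*(o + p) - p = (-28*o - 28*p) - p = -29*p - 28*o)
K = 49 (K = (28 + (-66 + 45))**2 = (28 - 21)**2 = 7**2 = 49)
1/(K + J((5 + 9)**2, 15)) = 1/(49 + (-29*15 - 28*(5 + 9)**2)) = 1/(49 + (-435 - 28*14**2)) = 1/(49 + (-435 - 28*196)) = 1/(49 + (-435 - 5488)) = 1/(49 - 5923) = 1/(-5874) = -1/5874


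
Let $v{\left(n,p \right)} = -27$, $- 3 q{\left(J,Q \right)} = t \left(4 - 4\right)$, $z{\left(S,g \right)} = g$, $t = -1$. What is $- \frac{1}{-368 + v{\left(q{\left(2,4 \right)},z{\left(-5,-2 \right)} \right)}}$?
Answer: $\frac{1}{395} \approx 0.0025316$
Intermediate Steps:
$q{\left(J,Q \right)} = 0$ ($q{\left(J,Q \right)} = - \frac{\left(-1\right) \left(4 - 4\right)}{3} = - \frac{\left(-1\right) 0}{3} = \left(- \frac{1}{3}\right) 0 = 0$)
$- \frac{1}{-368 + v{\left(q{\left(2,4 \right)},z{\left(-5,-2 \right)} \right)}} = - \frac{1}{-368 - 27} = - \frac{1}{-395} = \left(-1\right) \left(- \frac{1}{395}\right) = \frac{1}{395}$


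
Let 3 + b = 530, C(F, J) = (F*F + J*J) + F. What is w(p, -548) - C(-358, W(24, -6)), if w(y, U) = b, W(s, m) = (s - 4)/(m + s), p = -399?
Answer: -10309699/81 ≈ -1.2728e+5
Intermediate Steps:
W(s, m) = (-4 + s)/(m + s)
C(F, J) = F + F**2 + J**2 (C(F, J) = (F**2 + J**2) + F = F + F**2 + J**2)
b = 527 (b = -3 + 530 = 527)
w(y, U) = 527
w(p, -548) - C(-358, W(24, -6)) = 527 - (-358 + (-358)**2 + ((-4 + 24)/(-6 + 24))**2) = 527 - (-358 + 128164 + (20/18)**2) = 527 - (-358 + 128164 + ((1/18)*20)**2) = 527 - (-358 + 128164 + (10/9)**2) = 527 - (-358 + 128164 + 100/81) = 527 - 1*10352386/81 = 527 - 10352386/81 = -10309699/81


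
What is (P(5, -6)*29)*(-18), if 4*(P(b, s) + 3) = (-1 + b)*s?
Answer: 4698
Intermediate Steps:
P(b, s) = -3 + s*(-1 + b)/4 (P(b, s) = -3 + ((-1 + b)*s)/4 = -3 + (s*(-1 + b))/4 = -3 + s*(-1 + b)/4)
(P(5, -6)*29)*(-18) = ((-3 - ¼*(-6) + (¼)*5*(-6))*29)*(-18) = ((-3 + 3/2 - 15/2)*29)*(-18) = -9*29*(-18) = -261*(-18) = 4698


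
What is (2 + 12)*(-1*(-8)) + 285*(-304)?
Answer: -86528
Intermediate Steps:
(2 + 12)*(-1*(-8)) + 285*(-304) = 14*8 - 86640 = 112 - 86640 = -86528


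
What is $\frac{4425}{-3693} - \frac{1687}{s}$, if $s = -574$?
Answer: $\frac{175721}{100942} \approx 1.7408$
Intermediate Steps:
$\frac{4425}{-3693} - \frac{1687}{s} = \frac{4425}{-3693} - \frac{1687}{-574} = 4425 \left(- \frac{1}{3693}\right) - - \frac{241}{82} = - \frac{1475}{1231} + \frac{241}{82} = \frac{175721}{100942}$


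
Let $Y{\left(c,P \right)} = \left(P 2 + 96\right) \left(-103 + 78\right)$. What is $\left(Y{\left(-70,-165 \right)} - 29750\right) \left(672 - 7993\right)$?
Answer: $174971900$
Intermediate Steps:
$Y{\left(c,P \right)} = -2400 - 50 P$ ($Y{\left(c,P \right)} = \left(2 P + 96\right) \left(-25\right) = \left(96 + 2 P\right) \left(-25\right) = -2400 - 50 P$)
$\left(Y{\left(-70,-165 \right)} - 29750\right) \left(672 - 7993\right) = \left(\left(-2400 - -8250\right) - 29750\right) \left(672 - 7993\right) = \left(\left(-2400 + 8250\right) - 29750\right) \left(-7321\right) = \left(5850 - 29750\right) \left(-7321\right) = \left(-23900\right) \left(-7321\right) = 174971900$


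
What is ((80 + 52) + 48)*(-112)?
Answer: -20160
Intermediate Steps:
((80 + 52) + 48)*(-112) = (132 + 48)*(-112) = 180*(-112) = -20160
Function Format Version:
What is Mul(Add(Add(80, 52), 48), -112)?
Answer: -20160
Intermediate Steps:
Mul(Add(Add(80, 52), 48), -112) = Mul(Add(132, 48), -112) = Mul(180, -112) = -20160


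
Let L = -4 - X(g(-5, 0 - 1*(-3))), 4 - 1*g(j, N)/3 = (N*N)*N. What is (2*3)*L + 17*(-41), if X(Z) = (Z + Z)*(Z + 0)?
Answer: -57853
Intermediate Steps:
g(j, N) = 12 - 3*N³ (g(j, N) = 12 - 3*N*N*N = 12 - 3*N²*N = 12 - 3*N³)
X(Z) = 2*Z² (X(Z) = (2*Z)*Z = 2*Z²)
L = -9526 (L = -4 - 2*(12 - 3*(0 - 1*(-3))³)² = -4 - 2*(12 - 3*(0 + 3)³)² = -4 - 2*(12 - 3*3³)² = -4 - 2*(12 - 3*27)² = -4 - 2*(12 - 81)² = -4 - 2*(-69)² = -4 - 2*4761 = -4 - 1*9522 = -4 - 9522 = -9526)
(2*3)*L + 17*(-41) = (2*3)*(-9526) + 17*(-41) = 6*(-9526) - 697 = -57156 - 697 = -57853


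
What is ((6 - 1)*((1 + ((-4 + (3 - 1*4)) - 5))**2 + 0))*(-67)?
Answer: -27135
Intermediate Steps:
((6 - 1)*((1 + ((-4 + (3 - 1*4)) - 5))**2 + 0))*(-67) = (5*((1 + ((-4 + (3 - 4)) - 5))**2 + 0))*(-67) = (5*((1 + ((-4 - 1) - 5))**2 + 0))*(-67) = (5*((1 + (-5 - 5))**2 + 0))*(-67) = (5*((1 - 10)**2 + 0))*(-67) = (5*((-9)**2 + 0))*(-67) = (5*(81 + 0))*(-67) = (5*81)*(-67) = 405*(-67) = -27135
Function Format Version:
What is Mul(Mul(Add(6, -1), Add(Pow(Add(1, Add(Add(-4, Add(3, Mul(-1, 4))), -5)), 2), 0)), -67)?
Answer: -27135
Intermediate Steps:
Mul(Mul(Add(6, -1), Add(Pow(Add(1, Add(Add(-4, Add(3, Mul(-1, 4))), -5)), 2), 0)), -67) = Mul(Mul(5, Add(Pow(Add(1, Add(Add(-4, Add(3, -4)), -5)), 2), 0)), -67) = Mul(Mul(5, Add(Pow(Add(1, Add(Add(-4, -1), -5)), 2), 0)), -67) = Mul(Mul(5, Add(Pow(Add(1, Add(-5, -5)), 2), 0)), -67) = Mul(Mul(5, Add(Pow(Add(1, -10), 2), 0)), -67) = Mul(Mul(5, Add(Pow(-9, 2), 0)), -67) = Mul(Mul(5, Add(81, 0)), -67) = Mul(Mul(5, 81), -67) = Mul(405, -67) = -27135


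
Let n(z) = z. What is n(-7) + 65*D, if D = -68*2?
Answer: -8847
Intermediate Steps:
D = -136
n(-7) + 65*D = -7 + 65*(-136) = -7 - 8840 = -8847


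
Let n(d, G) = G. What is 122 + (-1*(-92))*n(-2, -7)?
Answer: -522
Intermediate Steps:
122 + (-1*(-92))*n(-2, -7) = 122 - 1*(-92)*(-7) = 122 + 92*(-7) = 122 - 644 = -522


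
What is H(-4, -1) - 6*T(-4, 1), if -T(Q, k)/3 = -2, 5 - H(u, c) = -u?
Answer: -35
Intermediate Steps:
H(u, c) = 5 + u (H(u, c) = 5 - (-1)*u = 5 + u)
T(Q, k) = 6 (T(Q, k) = -3*(-2) = 6)
H(-4, -1) - 6*T(-4, 1) = (5 - 4) - 6*6 = 1 - 36 = -35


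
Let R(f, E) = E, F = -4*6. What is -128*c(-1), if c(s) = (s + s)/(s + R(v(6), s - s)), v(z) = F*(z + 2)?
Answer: -256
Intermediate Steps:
F = -24
v(z) = -48 - 24*z (v(z) = -24*(z + 2) = -24*(2 + z) = -48 - 24*z)
c(s) = 2 (c(s) = (s + s)/(s + (s - s)) = (2*s)/(s + 0) = (2*s)/s = 2)
-128*c(-1) = -128*2 = -256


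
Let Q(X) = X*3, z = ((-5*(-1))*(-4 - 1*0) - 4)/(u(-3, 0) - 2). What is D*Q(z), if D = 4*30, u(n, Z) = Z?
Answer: 4320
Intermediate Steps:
z = 12 (z = ((-5*(-1))*(-4 - 1*0) - 4)/(0 - 2) = (5*(-4 + 0) - 4)/(-2) = (5*(-4) - 4)*(-1/2) = (-20 - 4)*(-1/2) = -24*(-1/2) = 12)
Q(X) = 3*X
D = 120
D*Q(z) = 120*(3*12) = 120*36 = 4320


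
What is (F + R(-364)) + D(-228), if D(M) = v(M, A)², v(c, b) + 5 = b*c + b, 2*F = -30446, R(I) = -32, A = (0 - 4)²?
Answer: 13212514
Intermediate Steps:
A = 16 (A = (-4)² = 16)
F = -15223 (F = (½)*(-30446) = -15223)
v(c, b) = -5 + b + b*c (v(c, b) = -5 + (b*c + b) = -5 + (b + b*c) = -5 + b + b*c)
D(M) = (11 + 16*M)² (D(M) = (-5 + 16 + 16*M)² = (11 + 16*M)²)
(F + R(-364)) + D(-228) = (-15223 - 32) + (11 + 16*(-228))² = -15255 + (11 - 3648)² = -15255 + (-3637)² = -15255 + 13227769 = 13212514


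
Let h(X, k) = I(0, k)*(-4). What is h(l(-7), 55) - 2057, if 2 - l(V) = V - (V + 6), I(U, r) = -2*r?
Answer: -1617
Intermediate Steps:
l(V) = 8 (l(V) = 2 - (V - (V + 6)) = 2 - (V - (6 + V)) = 2 - (V + (-6 - V)) = 2 - 1*(-6) = 2 + 6 = 8)
h(X, k) = 8*k (h(X, k) = -2*k*(-4) = 8*k)
h(l(-7), 55) - 2057 = 8*55 - 2057 = 440 - 2057 = -1617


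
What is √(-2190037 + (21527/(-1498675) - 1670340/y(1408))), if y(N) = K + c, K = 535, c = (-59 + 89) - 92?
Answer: I*√44090840431501713366726/141774655 ≈ 1481.1*I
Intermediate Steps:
c = -62 (c = 30 - 92 = -62)
y(N) = 473 (y(N) = 535 - 62 = 473)
√(-2190037 + (21527/(-1498675) - 1670340/y(1408))) = √(-2190037 + (21527/(-1498675) - 1670340/473)) = √(-2190037 + (21527*(-1/1498675) - 1670340*1/473)) = √(-2190037 + (-21527/1498675 - 1670340/473)) = √(-2190037 - 2503306981771/708873275) = √(-1554962007542946/708873275) = I*√44090840431501713366726/141774655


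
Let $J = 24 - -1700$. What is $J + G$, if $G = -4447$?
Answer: $-2723$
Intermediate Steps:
$J = 1724$ ($J = 24 + 1700 = 1724$)
$J + G = 1724 - 4447 = -2723$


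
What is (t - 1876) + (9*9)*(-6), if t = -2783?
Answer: -5145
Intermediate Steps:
(t - 1876) + (9*9)*(-6) = (-2783 - 1876) + (9*9)*(-6) = -4659 + 81*(-6) = -4659 - 486 = -5145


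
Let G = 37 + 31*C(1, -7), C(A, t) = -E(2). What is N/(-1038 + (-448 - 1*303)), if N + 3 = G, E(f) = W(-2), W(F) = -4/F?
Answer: 28/1789 ≈ 0.015651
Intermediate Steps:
E(f) = 2 (E(f) = -4/(-2) = -4*(-1/2) = 2)
C(A, t) = -2 (C(A, t) = -1*2 = -2)
G = -25 (G = 37 + 31*(-2) = 37 - 62 = -25)
N = -28 (N = -3 - 25 = -28)
N/(-1038 + (-448 - 1*303)) = -28/(-1038 + (-448 - 1*303)) = -28/(-1038 + (-448 - 303)) = -28/(-1038 - 751) = -28/(-1789) = -28*(-1/1789) = 28/1789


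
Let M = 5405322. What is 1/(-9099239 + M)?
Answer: -1/3693917 ≈ -2.7072e-7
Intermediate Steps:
1/(-9099239 + M) = 1/(-9099239 + 5405322) = 1/(-3693917) = -1/3693917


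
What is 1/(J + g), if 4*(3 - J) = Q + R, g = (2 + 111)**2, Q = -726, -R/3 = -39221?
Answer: -4/65849 ≈ -6.0745e-5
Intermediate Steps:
R = 117663 (R = -3*(-39221) = 117663)
g = 12769 (g = 113**2 = 12769)
J = -116925/4 (J = 3 - (-726 + 117663)/4 = 3 - 1/4*116937 = 3 - 116937/4 = -116925/4 ≈ -29231.)
1/(J + g) = 1/(-116925/4 + 12769) = 1/(-65849/4) = -4/65849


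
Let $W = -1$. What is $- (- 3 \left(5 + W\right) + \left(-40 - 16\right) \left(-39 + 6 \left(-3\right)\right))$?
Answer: $-3180$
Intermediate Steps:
$- (- 3 \left(5 + W\right) + \left(-40 - 16\right) \left(-39 + 6 \left(-3\right)\right)) = - (- 3 \left(5 - 1\right) + \left(-40 - 16\right) \left(-39 + 6 \left(-3\right)\right)) = - (\left(-3\right) 4 - 56 \left(-39 - 18\right)) = - (-12 - -3192) = - (-12 + 3192) = \left(-1\right) 3180 = -3180$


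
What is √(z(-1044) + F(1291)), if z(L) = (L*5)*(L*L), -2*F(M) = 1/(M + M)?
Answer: I*√37930098996047371/2582 ≈ 75429.0*I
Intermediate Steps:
F(M) = -1/(4*M) (F(M) = -1/(2*(M + M)) = -1/(2*M)/2 = -1/(4*M))
z(L) = 5*L³ (z(L) = (5*L)*L² = 5*L³)
√(z(-1044) + F(1291)) = √(5*(-1044)³ - ¼/1291) = √(5*(-1137893184) - ¼*1/1291) = √(-5689465920 - 1/5164) = √(-29380402010881/5164) = I*√37930098996047371/2582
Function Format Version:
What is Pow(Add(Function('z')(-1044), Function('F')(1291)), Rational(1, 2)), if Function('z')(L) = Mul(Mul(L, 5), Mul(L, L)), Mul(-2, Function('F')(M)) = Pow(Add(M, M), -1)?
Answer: Mul(Rational(1, 2582), I, Pow(37930098996047371, Rational(1, 2))) ≈ Mul(75429., I)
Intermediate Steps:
Function('F')(M) = Mul(Rational(-1, 4), Pow(M, -1)) (Function('F')(M) = Mul(Rational(-1, 2), Pow(Add(M, M), -1)) = Mul(Rational(-1, 2), Pow(Mul(2, M), -1)) = Mul(Rational(-1, 2), Mul(Rational(1, 2), Pow(M, -1))) = Mul(Rational(-1, 4), Pow(M, -1)))
Function('z')(L) = Mul(5, Pow(L, 3)) (Function('z')(L) = Mul(Mul(5, L), Pow(L, 2)) = Mul(5, Pow(L, 3)))
Pow(Add(Function('z')(-1044), Function('F')(1291)), Rational(1, 2)) = Pow(Add(Mul(5, Pow(-1044, 3)), Mul(Rational(-1, 4), Pow(1291, -1))), Rational(1, 2)) = Pow(Add(Mul(5, -1137893184), Mul(Rational(-1, 4), Rational(1, 1291))), Rational(1, 2)) = Pow(Add(-5689465920, Rational(-1, 5164)), Rational(1, 2)) = Pow(Rational(-29380402010881, 5164), Rational(1, 2)) = Mul(Rational(1, 2582), I, Pow(37930098996047371, Rational(1, 2)))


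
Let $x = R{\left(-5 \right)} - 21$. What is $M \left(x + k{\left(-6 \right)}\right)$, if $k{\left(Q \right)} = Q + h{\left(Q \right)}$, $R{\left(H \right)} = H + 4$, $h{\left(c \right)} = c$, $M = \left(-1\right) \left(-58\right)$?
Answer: $-1972$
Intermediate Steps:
$M = 58$
$R{\left(H \right)} = 4 + H$
$x = -22$ ($x = \left(4 - 5\right) - 21 = -1 - 21 = -22$)
$k{\left(Q \right)} = 2 Q$ ($k{\left(Q \right)} = Q + Q = 2 Q$)
$M \left(x + k{\left(-6 \right)}\right) = 58 \left(-22 + 2 \left(-6\right)\right) = 58 \left(-22 - 12\right) = 58 \left(-34\right) = -1972$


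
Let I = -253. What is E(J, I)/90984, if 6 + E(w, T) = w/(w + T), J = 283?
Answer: 103/2729520 ≈ 3.7736e-5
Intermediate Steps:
E(w, T) = -6 + w/(T + w) (E(w, T) = -6 + w/(w + T) = -6 + w/(T + w))
E(J, I)/90984 = ((-6*(-253) - 5*283)/(-253 + 283))/90984 = ((1518 - 1415)/30)*(1/90984) = ((1/30)*103)*(1/90984) = (103/30)*(1/90984) = 103/2729520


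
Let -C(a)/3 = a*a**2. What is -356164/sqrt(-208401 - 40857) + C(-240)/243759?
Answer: 13824000/81253 + 178082*I*sqrt(249258)/124629 ≈ 170.14 + 713.39*I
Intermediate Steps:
C(a) = -3*a**3 (C(a) = -3*a*a**2 = -3*a**3)
-356164/sqrt(-208401 - 40857) + C(-240)/243759 = -356164/sqrt(-208401 - 40857) - 3*(-240)**3/243759 = -356164*(-I*sqrt(249258)/249258) - 3*(-13824000)*(1/243759) = -356164*(-I*sqrt(249258)/249258) + 41472000*(1/243759) = -(-178082)*I*sqrt(249258)/124629 + 13824000/81253 = 178082*I*sqrt(249258)/124629 + 13824000/81253 = 13824000/81253 + 178082*I*sqrt(249258)/124629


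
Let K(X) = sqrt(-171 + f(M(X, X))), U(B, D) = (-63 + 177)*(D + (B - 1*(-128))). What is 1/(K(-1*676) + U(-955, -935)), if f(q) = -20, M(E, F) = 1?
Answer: -200868/40347953615 - I*sqrt(191)/40347953615 ≈ -4.9784e-6 - 3.4253e-10*I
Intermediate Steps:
U(B, D) = 14592 + 114*B + 114*D (U(B, D) = 114*(D + (B + 128)) = 114*(D + (128 + B)) = 114*(128 + B + D) = 14592 + 114*B + 114*D)
K(X) = I*sqrt(191) (K(X) = sqrt(-171 - 20) = sqrt(-191) = I*sqrt(191))
1/(K(-1*676) + U(-955, -935)) = 1/(I*sqrt(191) + (14592 + 114*(-955) + 114*(-935))) = 1/(I*sqrt(191) + (14592 - 108870 - 106590)) = 1/(I*sqrt(191) - 200868) = 1/(-200868 + I*sqrt(191))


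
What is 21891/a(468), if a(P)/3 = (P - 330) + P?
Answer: 7297/606 ≈ 12.041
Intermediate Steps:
a(P) = -990 + 6*P (a(P) = 3*((P - 330) + P) = 3*((-330 + P) + P) = 3*(-330 + 2*P) = -990 + 6*P)
21891/a(468) = 21891/(-990 + 6*468) = 21891/(-990 + 2808) = 21891/1818 = 21891*(1/1818) = 7297/606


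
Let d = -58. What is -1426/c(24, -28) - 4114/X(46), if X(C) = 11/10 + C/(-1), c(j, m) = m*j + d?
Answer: 15336237/163885 ≈ 93.579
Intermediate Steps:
c(j, m) = -58 + j*m (c(j, m) = m*j - 58 = j*m - 58 = -58 + j*m)
X(C) = 11/10 - C (X(C) = 11*(1/10) + C*(-1) = 11/10 - C)
-1426/c(24, -28) - 4114/X(46) = -1426/(-58 + 24*(-28)) - 4114/(11/10 - 1*46) = -1426/(-58 - 672) - 4114/(11/10 - 46) = -1426/(-730) - 4114/(-449/10) = -1426*(-1/730) - 4114*(-10/449) = 713/365 + 41140/449 = 15336237/163885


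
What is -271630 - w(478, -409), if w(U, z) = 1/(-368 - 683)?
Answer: -285483129/1051 ≈ -2.7163e+5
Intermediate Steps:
w(U, z) = -1/1051 (w(U, z) = 1/(-1051) = -1/1051)
-271630 - w(478, -409) = -271630 - 1*(-1/1051) = -271630 + 1/1051 = -285483129/1051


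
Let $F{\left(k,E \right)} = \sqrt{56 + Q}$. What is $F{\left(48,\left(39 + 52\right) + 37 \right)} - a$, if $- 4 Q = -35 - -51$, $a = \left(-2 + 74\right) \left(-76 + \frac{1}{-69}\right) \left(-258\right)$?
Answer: $- \frac{32477040}{23} + 2 \sqrt{13} \approx -1.412 \cdot 10^{6}$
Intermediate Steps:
$a = \frac{32477040}{23}$ ($a = 72 \left(-76 - \frac{1}{69}\right) \left(-258\right) = 72 \left(- \frac{5245}{69}\right) \left(-258\right) = \left(- \frac{125880}{23}\right) \left(-258\right) = \frac{32477040}{23} \approx 1.412 \cdot 10^{6}$)
$Q = -4$ ($Q = - \frac{-35 - -51}{4} = - \frac{-35 + 51}{4} = \left(- \frac{1}{4}\right) 16 = -4$)
$F{\left(k,E \right)} = 2 \sqrt{13}$ ($F{\left(k,E \right)} = \sqrt{56 - 4} = \sqrt{52} = 2 \sqrt{13}$)
$F{\left(48,\left(39 + 52\right) + 37 \right)} - a = 2 \sqrt{13} - \frac{32477040}{23} = - \frac{32477040}{23} + 2 \sqrt{13}$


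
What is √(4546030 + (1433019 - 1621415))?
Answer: √4357634 ≈ 2087.5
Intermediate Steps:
√(4546030 + (1433019 - 1621415)) = √(4546030 - 188396) = √4357634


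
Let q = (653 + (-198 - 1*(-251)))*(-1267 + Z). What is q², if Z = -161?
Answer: 1016402716224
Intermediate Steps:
q = -1008168 (q = (653 + (-198 - 1*(-251)))*(-1267 - 161) = (653 + (-198 + 251))*(-1428) = (653 + 53)*(-1428) = 706*(-1428) = -1008168)
q² = (-1008168)² = 1016402716224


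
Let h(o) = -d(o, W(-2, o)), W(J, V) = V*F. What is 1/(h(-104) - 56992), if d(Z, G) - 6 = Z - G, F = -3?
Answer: -1/56582 ≈ -1.7673e-5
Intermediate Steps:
W(J, V) = -3*V (W(J, V) = V*(-3) = -3*V)
d(Z, G) = 6 + Z - G (d(Z, G) = 6 + (Z - G) = 6 + Z - G)
h(o) = -6 - 4*o (h(o) = -(6 + o - (-3)*o) = -(6 + o + 3*o) = -(6 + 4*o) = -6 - 4*o)
1/(h(-104) - 56992) = 1/((-6 - 4*(-104)) - 56992) = 1/((-6 + 416) - 56992) = 1/(410 - 56992) = 1/(-56582) = -1/56582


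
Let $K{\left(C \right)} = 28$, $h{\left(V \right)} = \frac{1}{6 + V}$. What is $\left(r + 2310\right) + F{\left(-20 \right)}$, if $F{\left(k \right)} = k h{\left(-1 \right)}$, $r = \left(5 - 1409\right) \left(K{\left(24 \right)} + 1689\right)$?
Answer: $-2408362$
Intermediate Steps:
$r = -2410668$ ($r = \left(5 - 1409\right) \left(28 + 1689\right) = \left(-1404\right) 1717 = -2410668$)
$F{\left(k \right)} = \frac{k}{5}$ ($F{\left(k \right)} = \frac{k}{6 - 1} = \frac{k}{5}$)
$\left(r + 2310\right) + F{\left(-20 \right)} = \left(-2410668 + 2310\right) + \frac{1}{5} \left(-20\right) = -2408358 - 4 = -2408362$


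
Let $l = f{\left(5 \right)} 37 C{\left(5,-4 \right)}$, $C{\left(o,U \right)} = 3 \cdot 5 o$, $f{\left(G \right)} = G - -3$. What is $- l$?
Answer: $-22200$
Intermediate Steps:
$f{\left(G \right)} = 3 + G$ ($f{\left(G \right)} = G + 3 = 3 + G$)
$C{\left(o,U \right)} = 15 o$
$l = 22200$ ($l = \left(3 + 5\right) 37 \cdot 15 \cdot 5 = 8 \cdot 37 \cdot 75 = 296 \cdot 75 = 22200$)
$- l = \left(-1\right) 22200 = -22200$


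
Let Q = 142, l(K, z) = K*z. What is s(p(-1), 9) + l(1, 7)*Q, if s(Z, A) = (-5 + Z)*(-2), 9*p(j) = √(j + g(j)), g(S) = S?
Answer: 1004 - 2*I*√2/9 ≈ 1004.0 - 0.31427*I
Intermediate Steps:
p(j) = √2*√j/9 (p(j) = √(j + j)/9 = √(2*j)/9 = (√2*√j)/9 = √2*√j/9)
s(Z, A) = 10 - 2*Z
s(p(-1), 9) + l(1, 7)*Q = (10 - 2*√2*√(-1)/9) + (1*7)*142 = (10 - 2*√2*I/9) + 7*142 = (10 - 2*I*√2/9) + 994 = 1004 - 2*I*√2/9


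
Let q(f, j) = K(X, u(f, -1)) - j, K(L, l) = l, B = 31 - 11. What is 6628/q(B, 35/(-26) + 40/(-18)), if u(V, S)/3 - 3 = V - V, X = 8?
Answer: 1550952/2941 ≈ 527.36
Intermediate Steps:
u(V, S) = 9 (u(V, S) = 9 + 3*(V - V) = 9 + 3*0 = 9 + 0 = 9)
B = 20
q(f, j) = 9 - j
6628/q(B, 35/(-26) + 40/(-18)) = 6628/(9 - (35/(-26) + 40/(-18))) = 6628/(9 - (35*(-1/26) + 40*(-1/18))) = 6628/(9 - (-35/26 - 20/9)) = 6628/(9 - 1*(-835/234)) = 6628/(9 + 835/234) = 6628/(2941/234) = 6628*(234/2941) = 1550952/2941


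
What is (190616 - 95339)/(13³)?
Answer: 7329/169 ≈ 43.367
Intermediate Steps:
(190616 - 95339)/(13³) = 95277/2197 = 95277*(1/2197) = 7329/169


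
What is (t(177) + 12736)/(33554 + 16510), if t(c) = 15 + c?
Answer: 808/3129 ≈ 0.25823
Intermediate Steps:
(t(177) + 12736)/(33554 + 16510) = ((15 + 177) + 12736)/(33554 + 16510) = (192 + 12736)/50064 = 12928*(1/50064) = 808/3129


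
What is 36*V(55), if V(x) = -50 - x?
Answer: -3780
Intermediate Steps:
36*V(55) = 36*(-50 - 1*55) = 36*(-50 - 55) = 36*(-105) = -3780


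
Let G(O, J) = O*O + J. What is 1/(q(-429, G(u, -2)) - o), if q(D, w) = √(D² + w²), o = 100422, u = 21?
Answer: -50211/5042100661 - √376762/10084201322 ≈ -1.0019e-5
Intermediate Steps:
G(O, J) = J + O² (G(O, J) = O² + J = J + O²)
1/(q(-429, G(u, -2)) - o) = 1/(√((-429)² + (-2 + 21²)²) - 1*100422) = 1/(√(184041 + (-2 + 441)²) - 100422) = 1/(√(184041 + 439²) - 100422) = 1/(√(184041 + 192721) - 100422) = 1/(√376762 - 100422) = 1/(-100422 + √376762)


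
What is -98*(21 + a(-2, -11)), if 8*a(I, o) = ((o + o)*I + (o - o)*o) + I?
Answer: -5145/2 ≈ -2572.5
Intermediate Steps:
a(I, o) = I/8 + I*o/4 (a(I, o) = (((o + o)*I + (o - o)*o) + I)/8 = (((2*o)*I + 0*o) + I)/8 = ((2*I*o + 0) + I)/8 = (2*I*o + I)/8 = (I + 2*I*o)/8 = I/8 + I*o/4)
-98*(21 + a(-2, -11)) = -98*(21 + (⅛)*(-2)*(1 + 2*(-11))) = -98*(21 + (⅛)*(-2)*(1 - 22)) = -98*(21 + (⅛)*(-2)*(-21)) = -98*(21 + 21/4) = -98*105/4 = -5145/2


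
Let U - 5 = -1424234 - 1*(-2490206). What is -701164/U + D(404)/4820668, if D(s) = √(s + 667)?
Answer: -701164/1065977 + 3*√119/4820668 ≈ -0.65776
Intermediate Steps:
D(s) = √(667 + s)
U = 1065977 (U = 5 + (-1424234 - 1*(-2490206)) = 5 + (-1424234 + 2490206) = 5 + 1065972 = 1065977)
-701164/U + D(404)/4820668 = -701164/1065977 + √(667 + 404)/4820668 = -701164*1/1065977 + √1071*(1/4820668) = -701164/1065977 + (3*√119)*(1/4820668) = -701164/1065977 + 3*√119/4820668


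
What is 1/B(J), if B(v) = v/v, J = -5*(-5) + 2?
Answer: 1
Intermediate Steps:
J = 27 (J = 25 + 2 = 27)
B(v) = 1
1/B(J) = 1/1 = 1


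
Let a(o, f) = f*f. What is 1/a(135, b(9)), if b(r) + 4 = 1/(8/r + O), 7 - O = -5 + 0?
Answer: 13456/207025 ≈ 0.064997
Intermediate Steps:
O = 12 (O = 7 - (-5 + 0) = 7 - 1*(-5) = 7 + 5 = 12)
b(r) = -4 + 1/(12 + 8/r) (b(r) = -4 + 1/(8/r + 12) = -4 + 1/(12 + 8/r))
a(o, f) = f²
1/a(135, b(9)) = 1/(((-32 - 47*9)/(4*(2 + 3*9)))²) = 1/(((-32 - 423)/(4*(2 + 27)))²) = 1/(((¼)*(-455)/29)²) = 1/(((¼)*(1/29)*(-455))²) = 1/((-455/116)²) = 1/(207025/13456) = 13456/207025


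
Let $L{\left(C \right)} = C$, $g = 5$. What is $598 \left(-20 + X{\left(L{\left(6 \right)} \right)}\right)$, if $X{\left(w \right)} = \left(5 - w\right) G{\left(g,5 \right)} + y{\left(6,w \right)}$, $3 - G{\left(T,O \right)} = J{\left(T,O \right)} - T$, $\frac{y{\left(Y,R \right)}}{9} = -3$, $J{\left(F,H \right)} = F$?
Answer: $-29900$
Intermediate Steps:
$y{\left(Y,R \right)} = -27$ ($y{\left(Y,R \right)} = 9 \left(-3\right) = -27$)
$G{\left(T,O \right)} = 3$ ($G{\left(T,O \right)} = 3 - \left(T - T\right) = 3 - 0 = 3 + 0 = 3$)
$X{\left(w \right)} = -12 - 3 w$ ($X{\left(w \right)} = \left(5 - w\right) 3 - 27 = \left(15 - 3 w\right) - 27 = -12 - 3 w$)
$598 \left(-20 + X{\left(L{\left(6 \right)} \right)}\right) = 598 \left(-20 - 30\right) = 598 \left(-50\right) = -29900$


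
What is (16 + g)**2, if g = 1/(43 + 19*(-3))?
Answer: 49729/196 ≈ 253.72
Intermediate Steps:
g = -1/14 (g = 1/(43 - 57) = 1/(-14) = -1/14 ≈ -0.071429)
(16 + g)**2 = (16 - 1/14)**2 = (223/14)**2 = 49729/196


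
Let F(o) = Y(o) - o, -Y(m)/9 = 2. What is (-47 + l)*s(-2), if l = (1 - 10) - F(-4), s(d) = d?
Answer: 84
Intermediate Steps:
Y(m) = -18 (Y(m) = -9*2 = -18)
F(o) = -18 - o
l = 5 (l = (1 - 10) - (-18 - 1*(-4)) = -9 - (-18 + 4) = -9 - 1*(-14) = -9 + 14 = 5)
(-47 + l)*s(-2) = (-47 + 5)*(-2) = -42*(-2) = 84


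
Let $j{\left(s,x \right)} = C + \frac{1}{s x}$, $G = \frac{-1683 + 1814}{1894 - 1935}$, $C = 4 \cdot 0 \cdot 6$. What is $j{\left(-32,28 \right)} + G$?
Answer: $- \frac{117417}{36736} \approx -3.1962$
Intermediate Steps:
$C = 0$ ($C = 0 \cdot 6 = 0$)
$G = - \frac{131}{41}$ ($G = \frac{131}{-41} = 131 \left(- \frac{1}{41}\right) = - \frac{131}{41} \approx -3.1951$)
$j{\left(s,x \right)} = \frac{1}{s x}$ ($j{\left(s,x \right)} = 0 + \frac{1}{s x} = \frac{1}{s x}$)
$j{\left(-32,28 \right)} + G = \frac{1}{\left(-32\right) 28} - \frac{131}{41} = \left(- \frac{1}{32}\right) \frac{1}{28} - \frac{131}{41} = - \frac{1}{896} - \frac{131}{41} = - \frac{117417}{36736}$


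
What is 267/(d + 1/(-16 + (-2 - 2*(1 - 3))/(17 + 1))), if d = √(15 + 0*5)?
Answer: 114543/102218 + 1819961*√15/102218 ≈ 70.078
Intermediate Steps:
d = √15 (d = √(15 + 0) = √15 ≈ 3.8730)
267/(d + 1/(-16 + (-2 - 2*(1 - 3))/(17 + 1))) = 267/(√15 + 1/(-16 + (-2 - 2*(1 - 3))/(17 + 1))) = 267/(√15 + 1/(-16 + (-2 - 2*(-2))/18)) = 267/(√15 + 1/(-16 + (-2 + 4)*(1/18))) = 267/(√15 + 1/(-16 + 2*(1/18))) = 267/(√15 + 1/(-16 + ⅑)) = 267/(√15 + 1/(-143/9)) = 267/(√15 - 9/143) = 267/(-9/143 + √15)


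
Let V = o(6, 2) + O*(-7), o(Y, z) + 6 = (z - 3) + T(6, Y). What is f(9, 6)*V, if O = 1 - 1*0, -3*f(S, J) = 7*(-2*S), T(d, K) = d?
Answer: -336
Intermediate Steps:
f(S, J) = 14*S/3 (f(S, J) = -7*(-2*S)/3 = -(-14)*S/3 = 14*S/3)
o(Y, z) = -3 + z (o(Y, z) = -6 + ((z - 3) + 6) = -6 + ((-3 + z) + 6) = -6 + (3 + z) = -3 + z)
O = 1 (O = 1 + 0 = 1)
V = -8 (V = (-3 + 2) + 1*(-7) = -1 - 7 = -8)
f(9, 6)*V = ((14/3)*9)*(-8) = 42*(-8) = -336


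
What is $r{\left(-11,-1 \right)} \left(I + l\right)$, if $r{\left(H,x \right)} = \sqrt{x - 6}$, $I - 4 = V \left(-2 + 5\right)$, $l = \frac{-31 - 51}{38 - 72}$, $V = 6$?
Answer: $\frac{415 i \sqrt{7}}{17} \approx 64.587 i$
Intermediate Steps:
$l = \frac{41}{17}$ ($l = - \frac{82}{-34} = \left(-82\right) \left(- \frac{1}{34}\right) = \frac{41}{17} \approx 2.4118$)
$I = 22$ ($I = 4 + 6 \left(-2 + 5\right) = 4 + 6 \cdot 3 = 4 + 18 = 22$)
$r{\left(H,x \right)} = \sqrt{-6 + x}$
$r{\left(-11,-1 \right)} \left(I + l\right) = \sqrt{-6 - 1} \left(22 + \frac{41}{17}\right) = \sqrt{-7} \cdot \frac{415}{17} = i \sqrt{7} \cdot \frac{415}{17} = \frac{415 i \sqrt{7}}{17}$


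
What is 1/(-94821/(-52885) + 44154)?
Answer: 52885/2335179111 ≈ 2.2647e-5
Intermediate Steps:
1/(-94821/(-52885) + 44154) = 1/(-94821*(-1/52885) + 44154) = 1/(94821/52885 + 44154) = 1/(2335179111/52885) = 52885/2335179111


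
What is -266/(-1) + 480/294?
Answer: 13114/49 ≈ 267.63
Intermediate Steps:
-266/(-1) + 480/294 = -266*(-1) + 480*(1/294) = 266 + 80/49 = 13114/49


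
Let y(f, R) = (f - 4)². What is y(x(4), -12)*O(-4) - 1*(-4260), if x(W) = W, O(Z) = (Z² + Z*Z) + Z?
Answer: 4260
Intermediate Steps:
O(Z) = Z + 2*Z² (O(Z) = (Z² + Z²) + Z = 2*Z² + Z = Z + 2*Z²)
y(f, R) = (-4 + f)²
y(x(4), -12)*O(-4) - 1*(-4260) = (-4 + 4)²*(-4*(1 + 2*(-4))) - 1*(-4260) = 0²*(-4*(1 - 8)) + 4260 = 0*(-4*(-7)) + 4260 = 0*28 + 4260 = 0 + 4260 = 4260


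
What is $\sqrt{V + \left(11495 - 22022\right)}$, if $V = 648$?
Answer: $i \sqrt{9879} \approx 99.393 i$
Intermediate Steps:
$\sqrt{V + \left(11495 - 22022\right)} = \sqrt{648 + \left(11495 - 22022\right)} = \sqrt{648 - 10527} = \sqrt{-9879} = i \sqrt{9879}$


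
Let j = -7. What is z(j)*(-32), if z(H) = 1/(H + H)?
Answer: 16/7 ≈ 2.2857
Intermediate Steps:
z(H) = 1/(2*H)
z(j)*(-32) = ((½)/(-7))*(-32) = ((½)*(-⅐))*(-32) = -1/14*(-32) = 16/7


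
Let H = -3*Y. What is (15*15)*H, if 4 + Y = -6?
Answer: 6750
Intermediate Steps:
Y = -10 (Y = -4 - 6 = -10)
H = 30 (H = -3*(-10) = 30)
(15*15)*H = (15*15)*30 = 225*30 = 6750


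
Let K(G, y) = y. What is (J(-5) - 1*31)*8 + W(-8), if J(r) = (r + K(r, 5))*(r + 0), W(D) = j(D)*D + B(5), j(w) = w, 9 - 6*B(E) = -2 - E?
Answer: -544/3 ≈ -181.33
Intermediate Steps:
B(E) = 11/6 + E/6 (B(E) = 3/2 - (-2 - E)/6 = 3/2 + (1/3 + E/6) = 11/6 + E/6)
W(D) = 8/3 + D**2 (W(D) = D*D + (11/6 + (1/6)*5) = D**2 + (11/6 + 5/6) = D**2 + 8/3 = 8/3 + D**2)
J(r) = r*(5 + r) (J(r) = (r + 5)*(r + 0) = (5 + r)*r = r*(5 + r))
(J(-5) - 1*31)*8 + W(-8) = (-5*(5 - 5) - 1*31)*8 + (8/3 + (-8)**2) = (-5*0 - 31)*8 + (8/3 + 64) = (0 - 31)*8 + 200/3 = -31*8 + 200/3 = -248 + 200/3 = -544/3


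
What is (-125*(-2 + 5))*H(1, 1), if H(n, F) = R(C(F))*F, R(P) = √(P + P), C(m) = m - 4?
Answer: -375*I*√6 ≈ -918.56*I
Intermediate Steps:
C(m) = -4 + m
R(P) = √2*√P (R(P) = √(2*P) = √2*√P)
H(n, F) = F*√2*√(-4 + F) (H(n, F) = (√2*√(-4 + F))*F = F*√2*√(-4 + F))
(-125*(-2 + 5))*H(1, 1) = (-125*(-2 + 5))*(1*√(-8 + 2*1)) = (-125*3)*(1*√(-8 + 2)) = (-25*15)*(1*√(-6)) = -375*I*√6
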